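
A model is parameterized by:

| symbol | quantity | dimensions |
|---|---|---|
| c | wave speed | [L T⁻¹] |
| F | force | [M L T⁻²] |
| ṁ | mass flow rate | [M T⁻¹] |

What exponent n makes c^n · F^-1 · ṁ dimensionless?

Balance the L exponent: (1)·n from c, plus −(1) + (0) = -1 from the rest, must sum to zero.
n − 1 = 0, so n = 1.

1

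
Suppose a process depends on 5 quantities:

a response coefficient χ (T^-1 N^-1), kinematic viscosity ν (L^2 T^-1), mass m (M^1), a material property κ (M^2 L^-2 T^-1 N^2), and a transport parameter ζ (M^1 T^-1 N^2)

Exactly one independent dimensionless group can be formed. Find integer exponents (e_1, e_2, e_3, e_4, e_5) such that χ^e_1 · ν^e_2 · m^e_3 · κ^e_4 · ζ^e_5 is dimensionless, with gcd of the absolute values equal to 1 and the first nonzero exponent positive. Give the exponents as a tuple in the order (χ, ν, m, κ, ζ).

(2, -3, 2, -3, 4)

M: e_1·(0) + e_2·(0) + e_3·(1) + e_4·(2) + e_5·(1) = 0
L: e_1·(0) + e_2·(2) + e_3·(0) + e_4·(-2) + e_5·(0) = 0
T: e_1·(-1) + e_2·(-1) + e_3·(0) + e_4·(-1) + e_5·(-1) = 0
N: e_1·(-1) + e_2·(0) + e_3·(0) + e_4·(2) + e_5·(2) = 0
Solving this homogeneous linear system for the smallest-integer solution (first nonzero entry positive) gives (2, -3, 2, -3, 4).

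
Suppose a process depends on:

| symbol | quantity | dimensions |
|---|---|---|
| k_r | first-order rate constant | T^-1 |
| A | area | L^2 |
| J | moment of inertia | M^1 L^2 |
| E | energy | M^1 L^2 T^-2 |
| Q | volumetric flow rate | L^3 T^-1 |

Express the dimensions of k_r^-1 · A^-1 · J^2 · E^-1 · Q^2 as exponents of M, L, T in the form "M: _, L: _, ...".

Collect each base-dimension exponent across the product:
  M: −(0) − (0) + 2·(1) − (1) + 2·(0) = 1
  L: −(0) − (2) + 2·(2) − (2) + 2·(3) = 6
  T: −(-1) − (0) + 2·(0) − (-2) + 2·(-1) = 1
So the dimensions are [M L⁶ T].

M: 1, L: 6, T: 1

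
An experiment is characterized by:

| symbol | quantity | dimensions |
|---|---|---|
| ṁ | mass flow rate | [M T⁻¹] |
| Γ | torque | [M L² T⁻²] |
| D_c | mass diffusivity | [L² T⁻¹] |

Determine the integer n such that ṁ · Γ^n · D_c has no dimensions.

-1

Balance the M exponent: (1)·n from Γ, plus (1) + (0) = 1 from the rest, must sum to zero.
n + 1 = 0, so n = -1.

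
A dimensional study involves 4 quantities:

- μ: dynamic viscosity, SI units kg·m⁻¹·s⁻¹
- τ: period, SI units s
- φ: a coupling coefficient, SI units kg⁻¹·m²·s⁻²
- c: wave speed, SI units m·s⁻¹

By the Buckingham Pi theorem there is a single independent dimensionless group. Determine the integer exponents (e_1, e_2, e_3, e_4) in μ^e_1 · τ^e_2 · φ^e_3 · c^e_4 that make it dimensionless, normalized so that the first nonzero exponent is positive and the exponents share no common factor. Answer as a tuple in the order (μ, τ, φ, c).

(1, 2, 1, -1)

M: e_1·(1) + e_2·(0) + e_3·(-1) + e_4·(0) = 0
L: e_1·(-1) + e_2·(0) + e_3·(2) + e_4·(1) = 0
T: e_1·(-1) + e_2·(1) + e_3·(-2) + e_4·(-1) = 0
Solving this homogeneous linear system for the smallest-integer solution (first nonzero entry positive) gives (1, 2, 1, -1).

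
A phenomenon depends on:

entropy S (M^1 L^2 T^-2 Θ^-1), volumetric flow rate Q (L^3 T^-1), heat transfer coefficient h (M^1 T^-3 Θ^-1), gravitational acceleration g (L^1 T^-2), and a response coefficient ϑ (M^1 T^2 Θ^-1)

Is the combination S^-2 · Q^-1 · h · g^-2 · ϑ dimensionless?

no

Sum the exponent of each base dimension across the product:
  M: −2·[S]_M − [Q]_M + [h]_M − 2·[g]_M + [ϑ]_M = −2·(1) − (0) + (1) − 2·(0) + (1) = 0
  L: −2·[S]_L − [Q]_L + [h]_L − 2·[g]_L + [ϑ]_L = −2·(2) − (3) + (0) − 2·(1) + (0) = -9
  T: −2·[S]_T − [Q]_T + [h]_T − 2·[g]_T + [ϑ]_T = −2·(-2) − (-1) + (-3) − 2·(-2) + (2) = 8
  Θ: −2·[S]_Θ − [Q]_Θ + [h]_Θ − 2·[g]_Θ + [ϑ]_Θ = −2·(-1) − (0) + (-1) − 2·(0) + (-1) = 0
Net dimensions [L⁻⁹ T⁸] ≠ [1] — not dimensionless.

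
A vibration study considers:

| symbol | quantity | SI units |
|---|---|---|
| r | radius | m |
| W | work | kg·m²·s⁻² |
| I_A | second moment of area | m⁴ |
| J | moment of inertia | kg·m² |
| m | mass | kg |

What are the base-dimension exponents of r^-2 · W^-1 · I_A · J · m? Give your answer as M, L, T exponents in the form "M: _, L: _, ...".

Collect each base-dimension exponent across the product:
  M: −2·(0) − (1) + (0) + (1) + (1) = 1
  L: −2·(1) − (2) + (4) + (2) + (0) = 2
  T: −2·(0) − (-2) + (0) + (0) + (0) = 2
So the dimensions are [M L² T²].

M: 1, L: 2, T: 2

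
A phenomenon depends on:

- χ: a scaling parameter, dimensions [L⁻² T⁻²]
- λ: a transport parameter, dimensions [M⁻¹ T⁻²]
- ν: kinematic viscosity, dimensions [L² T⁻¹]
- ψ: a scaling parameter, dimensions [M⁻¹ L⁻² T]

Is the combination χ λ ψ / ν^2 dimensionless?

Sum the exponent of each base dimension across the product:
  M: [χ]_M + [λ]_M − 2·[ν]_M + [ψ]_M = (0) + (-1) − 2·(0) + (-1) = -2
  L: [χ]_L + [λ]_L − 2·[ν]_L + [ψ]_L = (-2) + (0) − 2·(2) + (-2) = -8
  T: [χ]_T + [λ]_T − 2·[ν]_T + [ψ]_T = (-2) + (-2) − 2·(-1) + (1) = -1
Net dimensions [M⁻² L⁻⁸ T⁻¹] ≠ [1] — not dimensionless.

no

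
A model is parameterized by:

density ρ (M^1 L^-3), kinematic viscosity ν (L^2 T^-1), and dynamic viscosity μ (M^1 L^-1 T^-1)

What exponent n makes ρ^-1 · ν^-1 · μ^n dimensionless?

1

Balance the M exponent: (1)·n from μ, plus −(1) − (0) = -1 from the rest, must sum to zero.
n − 1 = 0, so n = 1.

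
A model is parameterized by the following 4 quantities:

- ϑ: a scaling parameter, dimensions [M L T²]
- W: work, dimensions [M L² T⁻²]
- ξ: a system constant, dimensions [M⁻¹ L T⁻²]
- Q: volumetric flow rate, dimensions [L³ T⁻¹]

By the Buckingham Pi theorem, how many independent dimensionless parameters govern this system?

1

There are 4 variables and 3 base dimensions (M, L, T).
The dimension matrix has rank 3.
Independent dimensionless groups: 4 − 3 = 1.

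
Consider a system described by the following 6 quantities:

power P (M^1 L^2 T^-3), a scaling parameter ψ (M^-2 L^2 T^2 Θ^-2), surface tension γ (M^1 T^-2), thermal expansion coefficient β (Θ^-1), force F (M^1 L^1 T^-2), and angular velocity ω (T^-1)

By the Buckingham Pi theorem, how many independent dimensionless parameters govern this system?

There are 6 variables and 4 base dimensions (M, L, T, Θ).
The dimension matrix has rank 4.
Independent dimensionless groups: 6 − 4 = 2.

2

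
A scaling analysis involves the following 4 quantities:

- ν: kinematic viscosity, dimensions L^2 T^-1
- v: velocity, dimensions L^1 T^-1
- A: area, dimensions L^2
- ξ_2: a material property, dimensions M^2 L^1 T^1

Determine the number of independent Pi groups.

There are 4 variables and 3 base dimensions (M, L, T).
The dimension matrix has rank 3.
Independent dimensionless groups: 4 − 3 = 1.

1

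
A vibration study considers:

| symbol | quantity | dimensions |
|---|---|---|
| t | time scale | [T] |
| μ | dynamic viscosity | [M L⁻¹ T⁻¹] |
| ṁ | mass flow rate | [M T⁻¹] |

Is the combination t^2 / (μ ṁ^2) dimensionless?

Sum the exponent of each base dimension across the product:
  M: 2·[t]_M − [μ]_M − 2·[ṁ]_M = 2·(0) − (1) − 2·(1) = -3
  L: 2·[t]_L − [μ]_L − 2·[ṁ]_L = 2·(0) − (-1) − 2·(0) = 1
  T: 2·[t]_T − [μ]_T − 2·[ṁ]_T = 2·(1) − (-1) − 2·(-1) = 5
Net dimensions [M⁻³ L T⁵] ≠ [1] — not dimensionless.

no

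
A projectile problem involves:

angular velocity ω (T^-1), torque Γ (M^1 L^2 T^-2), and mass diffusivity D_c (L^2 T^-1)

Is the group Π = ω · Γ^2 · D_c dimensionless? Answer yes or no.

no

Sum the exponent of each base dimension across the product:
  M: [ω]_M + 2·[Γ]_M + [D_c]_M = (0) + 2·(1) + (0) = 2
  L: [ω]_L + 2·[Γ]_L + [D_c]_L = (0) + 2·(2) + (2) = 6
  T: [ω]_T + 2·[Γ]_T + [D_c]_T = (-1) + 2·(-2) + (-1) = -6
Net dimensions [M² L⁶ T⁻⁶] ≠ [1] — not dimensionless.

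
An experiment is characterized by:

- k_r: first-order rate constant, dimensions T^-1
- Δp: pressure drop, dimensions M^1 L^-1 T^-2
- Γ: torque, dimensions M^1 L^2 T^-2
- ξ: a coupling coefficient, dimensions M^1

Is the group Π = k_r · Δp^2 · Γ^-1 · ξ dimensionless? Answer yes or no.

no

Sum the exponent of each base dimension across the product:
  M: [k_r]_M + 2·[Δp]_M − [Γ]_M + [ξ]_M = (0) + 2·(1) − (1) + (1) = 2
  L: [k_r]_L + 2·[Δp]_L − [Γ]_L + [ξ]_L = (0) + 2·(-1) − (2) + (0) = -4
  T: [k_r]_T + 2·[Δp]_T − [Γ]_T + [ξ]_T = (-1) + 2·(-2) − (-2) + (0) = -3
Net dimensions [M² L⁻⁴ T⁻³] ≠ [1] — not dimensionless.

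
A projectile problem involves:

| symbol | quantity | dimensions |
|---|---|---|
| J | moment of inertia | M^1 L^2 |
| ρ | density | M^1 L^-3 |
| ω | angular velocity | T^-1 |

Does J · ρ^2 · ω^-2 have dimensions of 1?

Sum the exponent of each base dimension across the product:
  M: [J]_M + 2·[ρ]_M − 2·[ω]_M = (1) + 2·(1) − 2·(0) = 3
  L: [J]_L + 2·[ρ]_L − 2·[ω]_L = (2) + 2·(-3) − 2·(0) = -4
  T: [J]_T + 2·[ρ]_T − 2·[ω]_T = (0) + 2·(0) − 2·(-1) = 2
Net dimensions [M³ L⁻⁴ T²] ≠ [1] — not dimensionless.

no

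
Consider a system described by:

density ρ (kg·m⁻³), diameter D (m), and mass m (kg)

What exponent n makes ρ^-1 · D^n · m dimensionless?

Balance the L exponent: (1)·n from D, plus −(-3) + (0) = 3 from the rest, must sum to zero.
n + 3 = 0, so n = -3.

-3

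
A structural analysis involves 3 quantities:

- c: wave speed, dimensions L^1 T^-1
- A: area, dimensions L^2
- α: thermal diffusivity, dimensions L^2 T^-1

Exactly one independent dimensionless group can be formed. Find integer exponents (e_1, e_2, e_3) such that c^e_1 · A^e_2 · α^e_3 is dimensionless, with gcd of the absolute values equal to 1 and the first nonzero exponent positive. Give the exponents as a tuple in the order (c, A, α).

(2, 1, -2)

L: e_1·(1) + e_2·(2) + e_3·(2) = 0
T: e_1·(-1) + e_2·(0) + e_3·(-1) = 0
Solving this homogeneous linear system for the smallest-integer solution (first nonzero entry positive) gives (2, 1, -2).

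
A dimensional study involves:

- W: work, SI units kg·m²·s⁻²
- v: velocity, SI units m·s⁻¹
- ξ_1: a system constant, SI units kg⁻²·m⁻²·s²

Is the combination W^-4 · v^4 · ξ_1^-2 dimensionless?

yes

Sum the exponent of each base dimension across the product:
  M: −4·[W]_M + 4·[v]_M − 2·[ξ_1]_M = −4·(1) + 4·(0) − 2·(-2) = 0
  L: −4·[W]_L + 4·[v]_L − 2·[ξ_1]_L = −4·(2) + 4·(1) − 2·(-2) = 0
  T: −4·[W]_T + 4·[v]_T − 2·[ξ_1]_T = −4·(-2) + 4·(-1) − 2·(2) = 0
  Θ: −4·[W]_Θ + 4·[v]_Θ − 2·[ξ_1]_Θ = −4·(0) + 4·(0) − 2·(0) = 0
All base exponents vanish — dimensionless.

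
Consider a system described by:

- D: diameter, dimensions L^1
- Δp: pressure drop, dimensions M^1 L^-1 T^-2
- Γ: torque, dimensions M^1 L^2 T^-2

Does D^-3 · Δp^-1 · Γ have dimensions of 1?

Sum the exponent of each base dimension across the product:
  M: −3·[D]_M − [Δp]_M + [Γ]_M = −3·(0) − (1) + (1) = 0
  L: −3·[D]_L − [Δp]_L + [Γ]_L = −3·(1) − (-1) + (2) = 0
  T: −3·[D]_T − [Δp]_T + [Γ]_T = −3·(0) − (-2) + (-2) = 0
All base exponents vanish — dimensionless.

yes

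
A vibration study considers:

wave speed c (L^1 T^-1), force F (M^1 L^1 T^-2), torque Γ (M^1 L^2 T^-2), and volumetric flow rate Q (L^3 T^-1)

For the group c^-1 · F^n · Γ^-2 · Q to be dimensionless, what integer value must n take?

2

Balance the M exponent: (1)·n from F, plus −(0) − 2·(1) + (0) = -2 from the rest, must sum to zero.
n − 2 = 0, so n = 2.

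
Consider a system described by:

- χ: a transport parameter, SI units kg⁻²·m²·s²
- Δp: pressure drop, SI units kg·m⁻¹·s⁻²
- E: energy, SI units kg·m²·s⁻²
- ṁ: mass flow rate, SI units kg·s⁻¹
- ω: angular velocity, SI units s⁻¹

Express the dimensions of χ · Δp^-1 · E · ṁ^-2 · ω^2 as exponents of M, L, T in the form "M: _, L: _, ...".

Collect each base-dimension exponent across the product:
  M: (-2) − (1) + (1) − 2·(1) + 2·(0) = -4
  L: (2) − (-1) + (2) − 2·(0) + 2·(0) = 5
  T: (2) − (-2) + (-2) − 2·(-1) + 2·(-1) = 2
So the dimensions are [M⁻⁴ L⁵ T²].

M: -4, L: 5, T: 2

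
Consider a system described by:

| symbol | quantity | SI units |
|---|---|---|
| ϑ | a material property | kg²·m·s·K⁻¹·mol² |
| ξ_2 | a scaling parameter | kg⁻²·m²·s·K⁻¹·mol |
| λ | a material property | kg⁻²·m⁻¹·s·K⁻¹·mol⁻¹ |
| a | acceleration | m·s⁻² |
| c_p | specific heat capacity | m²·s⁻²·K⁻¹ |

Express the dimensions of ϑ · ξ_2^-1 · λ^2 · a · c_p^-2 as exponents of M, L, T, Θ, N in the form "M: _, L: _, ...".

M: 0, L: -6, T: 4, Θ: 0, N: -1

Collect each base-dimension exponent across the product:
  M: (2) − (-2) + 2·(-2) + (0) − 2·(0) = 0
  L: (1) − (2) + 2·(-1) + (1) − 2·(2) = -6
  T: (1) − (1) + 2·(1) + (-2) − 2·(-2) = 4
  Θ: (-1) − (-1) + 2·(-1) + (0) − 2·(-1) = 0
  N: (2) − (1) + 2·(-1) + (0) − 2·(0) = -1
So the dimensions are [L⁻⁶ T⁴ N⁻¹].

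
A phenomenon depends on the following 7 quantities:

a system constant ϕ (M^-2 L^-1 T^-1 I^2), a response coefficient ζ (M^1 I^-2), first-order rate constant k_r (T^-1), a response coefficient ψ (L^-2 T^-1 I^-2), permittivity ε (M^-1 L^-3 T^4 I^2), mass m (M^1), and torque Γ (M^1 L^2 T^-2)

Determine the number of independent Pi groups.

3

There are 7 variables and 4 base dimensions (M, L, T, I).
The dimension matrix has rank 4.
Independent dimensionless groups: 7 − 4 = 3.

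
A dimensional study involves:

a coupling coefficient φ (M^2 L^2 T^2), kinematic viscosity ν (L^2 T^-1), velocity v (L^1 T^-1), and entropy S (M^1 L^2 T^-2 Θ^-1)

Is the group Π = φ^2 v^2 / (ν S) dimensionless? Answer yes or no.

Sum the exponent of each base dimension across the product:
  M: 2·[φ]_M − [ν]_M + 2·[v]_M − [S]_M = 2·(2) − (0) + 2·(0) − (1) = 3
  L: 2·[φ]_L − [ν]_L + 2·[v]_L − [S]_L = 2·(2) − (2) + 2·(1) − (2) = 2
  T: 2·[φ]_T − [ν]_T + 2·[v]_T − [S]_T = 2·(2) − (-1) + 2·(-1) − (-2) = 5
  Θ: 2·[φ]_Θ − [ν]_Θ + 2·[v]_Θ − [S]_Θ = 2·(0) − (0) + 2·(0) − (-1) = 1
Net dimensions [M³ L² T⁵ Θ] ≠ [1] — not dimensionless.

no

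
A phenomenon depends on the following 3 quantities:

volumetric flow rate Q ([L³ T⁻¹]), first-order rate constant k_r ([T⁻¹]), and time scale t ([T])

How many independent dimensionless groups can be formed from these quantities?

There are 3 variables and 2 base dimensions (L, T).
The dimension matrix has rank 2.
Independent dimensionless groups: 3 − 2 = 1.

1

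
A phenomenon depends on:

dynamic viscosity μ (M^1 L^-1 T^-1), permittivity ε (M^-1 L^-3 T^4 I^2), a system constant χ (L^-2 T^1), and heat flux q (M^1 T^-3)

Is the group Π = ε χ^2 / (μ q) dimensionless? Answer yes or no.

Sum the exponent of each base dimension across the product:
  M: −[μ]_M + [ε]_M + 2·[χ]_M − [q]_M = −(1) + (-1) + 2·(0) − (1) = -3
  L: −[μ]_L + [ε]_L + 2·[χ]_L − [q]_L = −(-1) + (-3) + 2·(-2) − (0) = -6
  T: −[μ]_T + [ε]_T + 2·[χ]_T − [q]_T = −(-1) + (4) + 2·(1) − (-3) = 10
  I: −[μ]_I + [ε]_I + 2·[χ]_I − [q]_I = −(0) + (2) + 2·(0) − (0) = 2
Net dimensions [M⁻³ L⁻⁶ T¹⁰ I²] ≠ [1] — not dimensionless.

no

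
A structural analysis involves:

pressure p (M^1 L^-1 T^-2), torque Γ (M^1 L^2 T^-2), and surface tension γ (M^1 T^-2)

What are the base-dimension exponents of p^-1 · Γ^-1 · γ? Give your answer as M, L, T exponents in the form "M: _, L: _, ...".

M: -1, L: -1, T: 2

Collect each base-dimension exponent across the product:
  M: −(1) − (1) + (1) = -1
  L: −(-1) − (2) + (0) = -1
  T: −(-2) − (-2) + (-2) = 2
So the dimensions are [M⁻¹ L⁻¹ T²].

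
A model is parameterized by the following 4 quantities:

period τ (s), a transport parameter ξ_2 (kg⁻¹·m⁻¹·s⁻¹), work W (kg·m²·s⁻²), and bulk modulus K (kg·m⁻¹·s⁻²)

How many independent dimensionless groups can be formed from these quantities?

There are 4 variables and 3 base dimensions (M, L, T).
The dimension matrix has rank 3.
Independent dimensionless groups: 4 − 3 = 1.

1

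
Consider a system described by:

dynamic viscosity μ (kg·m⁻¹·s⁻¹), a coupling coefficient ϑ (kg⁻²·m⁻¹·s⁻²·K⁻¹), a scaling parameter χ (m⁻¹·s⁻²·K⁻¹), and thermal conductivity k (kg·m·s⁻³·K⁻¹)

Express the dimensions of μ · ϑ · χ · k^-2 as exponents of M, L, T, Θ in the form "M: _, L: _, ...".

Collect each base-dimension exponent across the product:
  M: (1) + (-2) + (0) − 2·(1) = -3
  L: (-1) + (-1) + (-1) − 2·(1) = -5
  T: (-1) + (-2) + (-2) − 2·(-3) = 1
  Θ: (0) + (-1) + (-1) − 2·(-1) = 0
So the dimensions are [M⁻³ L⁻⁵ T].

M: -3, L: -5, T: 1, Θ: 0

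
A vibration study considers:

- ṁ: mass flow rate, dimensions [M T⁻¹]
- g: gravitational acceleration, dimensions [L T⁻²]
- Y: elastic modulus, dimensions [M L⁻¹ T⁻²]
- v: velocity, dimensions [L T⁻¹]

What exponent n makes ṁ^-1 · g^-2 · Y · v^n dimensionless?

Balance the L exponent: (1)·n from v, plus −(0) − 2·(1) + (-1) = -3 from the rest, must sum to zero.
n − 3 = 0, so n = 3.

3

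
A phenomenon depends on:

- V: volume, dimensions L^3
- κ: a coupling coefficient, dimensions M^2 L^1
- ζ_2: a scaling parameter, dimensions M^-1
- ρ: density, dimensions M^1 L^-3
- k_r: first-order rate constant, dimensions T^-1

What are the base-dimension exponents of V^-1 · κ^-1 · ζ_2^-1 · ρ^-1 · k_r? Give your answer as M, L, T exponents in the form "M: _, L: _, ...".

M: -2, L: -1, T: -1

Collect each base-dimension exponent across the product:
  M: −(0) − (2) − (-1) − (1) + (0) = -2
  L: −(3) − (1) − (0) − (-3) + (0) = -1
  T: −(0) − (0) − (0) − (0) + (-1) = -1
So the dimensions are [M⁻² L⁻¹ T⁻¹].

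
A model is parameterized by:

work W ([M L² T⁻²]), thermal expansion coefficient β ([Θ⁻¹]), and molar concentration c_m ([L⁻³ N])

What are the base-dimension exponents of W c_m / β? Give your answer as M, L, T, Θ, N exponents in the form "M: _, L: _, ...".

M: 1, L: -1, T: -2, Θ: 1, N: 1

Collect each base-dimension exponent across the product:
  M: (1) − (0) + (0) = 1
  L: (2) − (0) + (-3) = -1
  T: (-2) − (0) + (0) = -2
  Θ: (0) − (-1) + (0) = 1
  N: (0) − (0) + (1) = 1
So the dimensions are [M L⁻¹ T⁻² Θ N].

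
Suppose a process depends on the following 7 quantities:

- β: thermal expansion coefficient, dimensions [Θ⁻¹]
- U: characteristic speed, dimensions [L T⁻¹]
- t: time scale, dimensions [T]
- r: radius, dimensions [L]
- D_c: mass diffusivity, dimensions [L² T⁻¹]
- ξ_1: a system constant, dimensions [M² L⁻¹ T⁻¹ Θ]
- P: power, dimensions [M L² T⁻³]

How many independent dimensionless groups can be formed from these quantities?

There are 7 variables and 4 base dimensions (M, L, T, Θ).
The dimension matrix has rank 4.
Independent dimensionless groups: 7 − 4 = 3.

3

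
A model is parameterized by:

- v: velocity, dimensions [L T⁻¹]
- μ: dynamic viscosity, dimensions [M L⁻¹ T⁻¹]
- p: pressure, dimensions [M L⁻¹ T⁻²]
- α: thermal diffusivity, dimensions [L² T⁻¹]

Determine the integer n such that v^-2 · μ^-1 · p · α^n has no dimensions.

1

Balance the L exponent: (2)·n from α, plus −2·(1) − (-1) + (-1) = -2 from the rest, must sum to zero.
2n − 2 = 0, so n = 1.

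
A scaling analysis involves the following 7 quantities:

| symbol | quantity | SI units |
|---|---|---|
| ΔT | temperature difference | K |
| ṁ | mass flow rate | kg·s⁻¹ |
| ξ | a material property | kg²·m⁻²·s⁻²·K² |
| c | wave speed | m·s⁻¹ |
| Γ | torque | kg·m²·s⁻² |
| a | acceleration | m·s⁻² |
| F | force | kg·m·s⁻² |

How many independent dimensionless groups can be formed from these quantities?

There are 7 variables and 4 base dimensions (M, L, T, Θ).
The dimension matrix has rank 4.
Independent dimensionless groups: 7 − 4 = 3.

3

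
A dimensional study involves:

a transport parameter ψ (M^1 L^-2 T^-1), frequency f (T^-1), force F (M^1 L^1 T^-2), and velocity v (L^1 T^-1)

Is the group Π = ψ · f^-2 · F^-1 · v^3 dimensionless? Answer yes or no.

Sum the exponent of each base dimension across the product:
  M: [ψ]_M − 2·[f]_M − [F]_M + 3·[v]_M = (1) − 2·(0) − (1) + 3·(0) = 0
  L: [ψ]_L − 2·[f]_L − [F]_L + 3·[v]_L = (-2) − 2·(0) − (1) + 3·(1) = 0
  T: [ψ]_T − 2·[f]_T − [F]_T + 3·[v]_T = (-1) − 2·(-1) − (-2) + 3·(-1) = 0
All base exponents vanish — dimensionless.

yes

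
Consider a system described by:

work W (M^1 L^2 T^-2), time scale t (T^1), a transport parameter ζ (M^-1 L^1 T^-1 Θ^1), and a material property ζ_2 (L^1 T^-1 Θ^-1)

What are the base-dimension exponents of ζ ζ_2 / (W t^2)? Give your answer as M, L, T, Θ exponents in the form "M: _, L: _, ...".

Collect each base-dimension exponent across the product:
  M: −(1) − 2·(0) + (-1) + (0) = -2
  L: −(2) − 2·(0) + (1) + (1) = 0
  T: −(-2) − 2·(1) + (-1) + (-1) = -2
  Θ: −(0) − 2·(0) + (1) + (-1) = 0
So the dimensions are [M⁻² T⁻²].

M: -2, L: 0, T: -2, Θ: 0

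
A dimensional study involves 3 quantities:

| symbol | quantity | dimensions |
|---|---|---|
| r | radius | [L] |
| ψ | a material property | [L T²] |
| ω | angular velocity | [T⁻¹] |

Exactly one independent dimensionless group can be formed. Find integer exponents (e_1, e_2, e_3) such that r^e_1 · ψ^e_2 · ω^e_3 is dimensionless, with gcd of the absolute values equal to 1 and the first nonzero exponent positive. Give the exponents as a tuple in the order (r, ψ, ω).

L: e_1·(1) + e_2·(1) + e_3·(0) = 0
T: e_1·(0) + e_2·(2) + e_3·(-1) = 0
Solving this homogeneous linear system for the smallest-integer solution (first nonzero entry positive) gives (1, -1, -2).

(1, -1, -2)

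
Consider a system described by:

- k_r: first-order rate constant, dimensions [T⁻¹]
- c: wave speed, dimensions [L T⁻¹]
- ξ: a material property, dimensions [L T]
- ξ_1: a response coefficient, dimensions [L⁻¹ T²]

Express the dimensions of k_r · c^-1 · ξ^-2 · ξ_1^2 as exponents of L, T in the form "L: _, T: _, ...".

Collect each base-dimension exponent across the product:
  L: (0) − (1) − 2·(1) + 2·(-1) = -5
  T: (-1) − (-1) − 2·(1) + 2·(2) = 2
So the dimensions are [L⁻⁵ T²].

L: -5, T: 2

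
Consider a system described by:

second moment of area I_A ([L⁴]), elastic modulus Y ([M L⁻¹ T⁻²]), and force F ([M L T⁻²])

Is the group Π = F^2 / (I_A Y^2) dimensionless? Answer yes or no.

Sum the exponent of each base dimension across the product:
  M: −[I_A]_M − 2·[Y]_M + 2·[F]_M = −(0) − 2·(1) + 2·(1) = 0
  L: −[I_A]_L − 2·[Y]_L + 2·[F]_L = −(4) − 2·(-1) + 2·(1) = 0
  T: −[I_A]_T − 2·[Y]_T + 2·[F]_T = −(0) − 2·(-2) + 2·(-2) = 0
  Θ: −[I_A]_Θ − 2·[Y]_Θ + 2·[F]_Θ = −(0) − 2·(0) + 2·(0) = 0
All base exponents vanish — dimensionless.

yes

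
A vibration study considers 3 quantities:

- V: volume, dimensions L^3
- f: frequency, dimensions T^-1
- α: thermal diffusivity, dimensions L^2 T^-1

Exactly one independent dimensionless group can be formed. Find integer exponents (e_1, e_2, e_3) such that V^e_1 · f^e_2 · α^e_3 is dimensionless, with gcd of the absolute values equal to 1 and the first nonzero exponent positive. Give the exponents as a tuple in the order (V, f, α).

L: e_1·(3) + e_2·(0) + e_3·(2) = 0
T: e_1·(0) + e_2·(-1) + e_3·(-1) = 0
Solving this homogeneous linear system for the smallest-integer solution (first nonzero entry positive) gives (2, 3, -3).

(2, 3, -3)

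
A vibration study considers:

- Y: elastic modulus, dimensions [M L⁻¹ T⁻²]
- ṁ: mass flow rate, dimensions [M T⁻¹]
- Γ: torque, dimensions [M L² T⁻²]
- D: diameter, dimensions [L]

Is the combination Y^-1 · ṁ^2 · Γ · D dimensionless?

Sum the exponent of each base dimension across the product:
  M: −[Y]_M + 2·[ṁ]_M + [Γ]_M + [D]_M = −(1) + 2·(1) + (1) + (0) = 2
  L: −[Y]_L + 2·[ṁ]_L + [Γ]_L + [D]_L = −(-1) + 2·(0) + (2) + (1) = 4
  T: −[Y]_T + 2·[ṁ]_T + [Γ]_T + [D]_T = −(-2) + 2·(-1) + (-2) + (0) = -2
Net dimensions [M² L⁴ T⁻²] ≠ [1] — not dimensionless.

no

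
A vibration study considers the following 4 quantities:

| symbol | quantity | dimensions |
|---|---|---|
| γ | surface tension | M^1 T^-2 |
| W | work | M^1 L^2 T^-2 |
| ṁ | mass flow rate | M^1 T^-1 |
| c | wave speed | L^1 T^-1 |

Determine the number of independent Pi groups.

1

There are 4 variables and 3 base dimensions (M, L, T).
The dimension matrix has rank 3.
Independent dimensionless groups: 4 − 3 = 1.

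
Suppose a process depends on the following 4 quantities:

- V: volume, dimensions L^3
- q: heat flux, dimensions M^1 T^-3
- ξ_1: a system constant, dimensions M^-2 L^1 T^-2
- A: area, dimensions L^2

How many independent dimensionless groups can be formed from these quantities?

There are 4 variables and 3 base dimensions (M, L, T).
The dimension matrix has rank 3.
Independent dimensionless groups: 4 − 3 = 1.

1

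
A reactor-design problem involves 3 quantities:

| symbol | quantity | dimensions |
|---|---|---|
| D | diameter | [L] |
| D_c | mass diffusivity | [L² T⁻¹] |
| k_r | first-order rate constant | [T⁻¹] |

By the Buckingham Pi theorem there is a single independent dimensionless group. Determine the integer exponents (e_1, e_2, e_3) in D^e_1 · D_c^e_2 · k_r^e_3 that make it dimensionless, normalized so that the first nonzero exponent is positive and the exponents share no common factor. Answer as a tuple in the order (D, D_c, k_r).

(2, -1, 1)

L: e_1·(1) + e_2·(2) + e_3·(0) = 0
T: e_1·(0) + e_2·(-1) + e_3·(-1) = 0
Solving this homogeneous linear system for the smallest-integer solution (first nonzero entry positive) gives (2, -1, 1).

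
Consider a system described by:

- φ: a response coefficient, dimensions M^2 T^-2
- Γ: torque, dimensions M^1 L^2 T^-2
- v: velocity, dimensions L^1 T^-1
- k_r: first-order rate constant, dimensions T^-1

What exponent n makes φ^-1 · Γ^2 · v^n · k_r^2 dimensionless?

-4

Balance the L exponent: (1)·n from v, plus −(0) + 2·(2) + 2·(0) = 4 from the rest, must sum to zero.
n + 4 = 0, so n = -4.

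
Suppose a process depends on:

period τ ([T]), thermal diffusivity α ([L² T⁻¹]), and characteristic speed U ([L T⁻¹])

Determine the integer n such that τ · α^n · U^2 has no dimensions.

Balance the L exponent: (2)·n from α, plus (0) + 2·(1) = 2 from the rest, must sum to zero.
2n + 2 = 0, so n = -1.

-1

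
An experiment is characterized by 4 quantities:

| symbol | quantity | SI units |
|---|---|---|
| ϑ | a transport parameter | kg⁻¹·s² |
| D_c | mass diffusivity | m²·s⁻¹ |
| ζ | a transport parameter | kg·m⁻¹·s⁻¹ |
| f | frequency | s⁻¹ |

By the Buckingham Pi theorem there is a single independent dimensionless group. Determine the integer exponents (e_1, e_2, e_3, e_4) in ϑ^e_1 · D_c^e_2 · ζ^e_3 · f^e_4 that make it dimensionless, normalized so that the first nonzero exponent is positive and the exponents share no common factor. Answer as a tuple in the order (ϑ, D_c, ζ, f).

M: e_1·(-1) + e_2·(0) + e_3·(1) + e_4·(0) = 0
L: e_1·(0) + e_2·(2) + e_3·(-1) + e_4·(0) = 0
T: e_1·(2) + e_2·(-1) + e_3·(-1) + e_4·(-1) = 0
Solving this homogeneous linear system for the smallest-integer solution (first nonzero entry positive) gives (2, 1, 2, 1).

(2, 1, 2, 1)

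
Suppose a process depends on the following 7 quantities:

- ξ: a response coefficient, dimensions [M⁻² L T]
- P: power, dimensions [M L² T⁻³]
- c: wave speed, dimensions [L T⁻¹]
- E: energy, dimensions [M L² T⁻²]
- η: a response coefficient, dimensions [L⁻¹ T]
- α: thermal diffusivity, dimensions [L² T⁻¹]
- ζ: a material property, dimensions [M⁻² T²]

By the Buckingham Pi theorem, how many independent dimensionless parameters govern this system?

4

There are 7 variables and 3 base dimensions (M, L, T).
The dimension matrix has rank 3.
Independent dimensionless groups: 7 − 3 = 4.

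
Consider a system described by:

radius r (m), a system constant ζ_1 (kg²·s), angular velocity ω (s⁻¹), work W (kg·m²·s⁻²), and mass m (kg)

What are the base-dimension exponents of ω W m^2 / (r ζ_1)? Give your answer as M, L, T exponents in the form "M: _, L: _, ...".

Collect each base-dimension exponent across the product:
  M: −(0) − (2) + (0) + (1) + 2·(1) = 1
  L: −(1) − (0) + (0) + (2) + 2·(0) = 1
  T: −(0) − (1) + (-1) + (-2) + 2·(0) = -4
So the dimensions are [M L T⁻⁴].

M: 1, L: 1, T: -4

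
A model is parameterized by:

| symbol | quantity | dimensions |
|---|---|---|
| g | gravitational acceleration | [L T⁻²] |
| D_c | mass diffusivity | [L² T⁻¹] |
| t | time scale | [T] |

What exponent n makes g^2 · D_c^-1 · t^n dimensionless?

3

Balance the T exponent: (1)·n from t, plus 2·(-2) − (-1) = -3 from the rest, must sum to zero.
n − 3 = 0, so n = 3.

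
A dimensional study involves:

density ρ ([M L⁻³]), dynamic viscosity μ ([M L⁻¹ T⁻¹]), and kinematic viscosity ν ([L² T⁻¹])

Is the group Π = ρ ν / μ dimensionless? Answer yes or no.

Sum the exponent of each base dimension across the product:
  M: [ρ]_M − [μ]_M + [ν]_M = (1) − (1) + (0) = 0
  L: [ρ]_L − [μ]_L + [ν]_L = (-3) − (-1) + (2) = 0
  T: [ρ]_T − [μ]_T + [ν]_T = (0) − (-1) + (-1) = 0
  Θ: [ρ]_Θ − [μ]_Θ + [ν]_Θ = (0) − (0) + (0) = 0
All base exponents vanish — dimensionless.

yes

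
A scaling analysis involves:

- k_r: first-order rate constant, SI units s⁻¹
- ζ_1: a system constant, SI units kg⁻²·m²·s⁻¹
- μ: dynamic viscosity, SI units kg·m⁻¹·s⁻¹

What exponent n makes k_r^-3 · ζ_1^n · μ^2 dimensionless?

Balance the M exponent: (-2)·n from ζ_1, plus −3·(0) + 2·(1) = 2 from the rest, must sum to zero.
-2n + 2 = 0, so n = 1.

1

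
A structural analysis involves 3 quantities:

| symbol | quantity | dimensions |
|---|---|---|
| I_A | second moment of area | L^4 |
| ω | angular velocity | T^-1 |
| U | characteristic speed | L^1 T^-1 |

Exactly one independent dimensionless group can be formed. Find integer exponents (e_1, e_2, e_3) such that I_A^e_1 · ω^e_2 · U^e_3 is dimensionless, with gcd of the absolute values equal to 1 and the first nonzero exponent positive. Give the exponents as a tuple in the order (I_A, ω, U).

L: e_1·(4) + e_2·(0) + e_3·(1) = 0
T: e_1·(0) + e_2·(-1) + e_3·(-1) = 0
Solving this homogeneous linear system for the smallest-integer solution (first nonzero entry positive) gives (1, 4, -4).

(1, 4, -4)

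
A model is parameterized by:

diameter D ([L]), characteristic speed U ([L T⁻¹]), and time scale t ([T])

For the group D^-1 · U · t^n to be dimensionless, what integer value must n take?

Balance the T exponent: (1)·n from t, plus −(0) + (-1) = -1 from the rest, must sum to zero.
n − 1 = 0, so n = 1.

1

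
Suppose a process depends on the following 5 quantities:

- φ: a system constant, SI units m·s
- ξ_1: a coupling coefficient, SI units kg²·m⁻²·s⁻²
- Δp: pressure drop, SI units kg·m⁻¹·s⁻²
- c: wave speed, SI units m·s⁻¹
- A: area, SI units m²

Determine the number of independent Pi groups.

2

There are 5 variables and 3 base dimensions (M, L, T).
The dimension matrix has rank 3.
Independent dimensionless groups: 5 − 3 = 2.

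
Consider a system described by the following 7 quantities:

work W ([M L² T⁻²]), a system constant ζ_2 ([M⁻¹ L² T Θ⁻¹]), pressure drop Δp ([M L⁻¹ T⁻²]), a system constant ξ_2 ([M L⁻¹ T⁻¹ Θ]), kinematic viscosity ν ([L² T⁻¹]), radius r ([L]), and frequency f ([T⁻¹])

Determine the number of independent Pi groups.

There are 7 variables and 4 base dimensions (M, L, T, Θ).
The dimension matrix has rank 4.
Independent dimensionless groups: 7 − 4 = 3.

3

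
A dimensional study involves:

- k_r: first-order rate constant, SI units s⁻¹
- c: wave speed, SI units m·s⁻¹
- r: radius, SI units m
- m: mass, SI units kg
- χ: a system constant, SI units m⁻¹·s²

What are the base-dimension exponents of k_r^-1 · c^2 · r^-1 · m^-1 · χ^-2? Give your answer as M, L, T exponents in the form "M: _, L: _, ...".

Collect each base-dimension exponent across the product:
  M: −(0) + 2·(0) − (0) − (1) − 2·(0) = -1
  L: −(0) + 2·(1) − (1) − (0) − 2·(-1) = 3
  T: −(-1) + 2·(-1) − (0) − (0) − 2·(2) = -5
So the dimensions are [M⁻¹ L³ T⁻⁵].

M: -1, L: 3, T: -5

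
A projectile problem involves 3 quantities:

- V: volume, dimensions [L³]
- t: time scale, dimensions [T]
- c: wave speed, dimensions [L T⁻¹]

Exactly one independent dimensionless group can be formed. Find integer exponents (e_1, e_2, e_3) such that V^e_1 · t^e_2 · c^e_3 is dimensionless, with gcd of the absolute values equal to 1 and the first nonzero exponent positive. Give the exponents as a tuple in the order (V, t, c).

L: e_1·(3) + e_2·(0) + e_3·(1) = 0
T: e_1·(0) + e_2·(1) + e_3·(-1) = 0
Solving this homogeneous linear system for the smallest-integer solution (first nonzero entry positive) gives (1, -3, -3).

(1, -3, -3)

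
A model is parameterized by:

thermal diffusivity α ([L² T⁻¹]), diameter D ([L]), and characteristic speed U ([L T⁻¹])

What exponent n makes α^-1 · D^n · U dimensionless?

1

Balance the L exponent: (1)·n from D, plus −(2) + (1) = -1 from the rest, must sum to zero.
n − 1 = 0, so n = 1.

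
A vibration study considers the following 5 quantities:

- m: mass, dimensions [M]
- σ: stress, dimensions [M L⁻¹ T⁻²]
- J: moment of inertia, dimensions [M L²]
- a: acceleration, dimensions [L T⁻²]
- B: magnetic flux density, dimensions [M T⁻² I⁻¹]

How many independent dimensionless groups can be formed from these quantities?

1

There are 5 variables and 4 base dimensions (M, L, T, I).
The dimension matrix has rank 4.
Independent dimensionless groups: 5 − 4 = 1.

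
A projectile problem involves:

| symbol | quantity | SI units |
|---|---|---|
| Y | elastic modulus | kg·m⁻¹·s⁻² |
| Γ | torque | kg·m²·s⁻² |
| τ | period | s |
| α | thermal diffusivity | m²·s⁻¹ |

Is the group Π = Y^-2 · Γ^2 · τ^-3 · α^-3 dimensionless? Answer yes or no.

yes

Sum the exponent of each base dimension across the product:
  M: −2·[Y]_M + 2·[Γ]_M − 3·[τ]_M − 3·[α]_M = −2·(1) + 2·(1) − 3·(0) − 3·(0) = 0
  L: −2·[Y]_L + 2·[Γ]_L − 3·[τ]_L − 3·[α]_L = −2·(-1) + 2·(2) − 3·(0) − 3·(2) = 0
  T: −2·[Y]_T + 2·[Γ]_T − 3·[τ]_T − 3·[α]_T = −2·(-2) + 2·(-2) − 3·(1) − 3·(-1) = 0
All base exponents vanish — dimensionless.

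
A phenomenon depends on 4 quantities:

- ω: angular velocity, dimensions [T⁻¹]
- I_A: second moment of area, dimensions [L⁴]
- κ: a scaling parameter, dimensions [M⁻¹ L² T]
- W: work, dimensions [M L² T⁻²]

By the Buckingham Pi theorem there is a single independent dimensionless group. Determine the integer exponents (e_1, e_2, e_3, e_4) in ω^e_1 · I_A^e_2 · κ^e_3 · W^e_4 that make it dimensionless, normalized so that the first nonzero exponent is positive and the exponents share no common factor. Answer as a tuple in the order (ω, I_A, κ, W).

(1, 1, -1, -1)

M: e_1·(0) + e_2·(0) + e_3·(-1) + e_4·(1) = 0
L: e_1·(0) + e_2·(4) + e_3·(2) + e_4·(2) = 0
T: e_1·(-1) + e_2·(0) + e_3·(1) + e_4·(-2) = 0
Solving this homogeneous linear system for the smallest-integer solution (first nonzero entry positive) gives (1, 1, -1, -1).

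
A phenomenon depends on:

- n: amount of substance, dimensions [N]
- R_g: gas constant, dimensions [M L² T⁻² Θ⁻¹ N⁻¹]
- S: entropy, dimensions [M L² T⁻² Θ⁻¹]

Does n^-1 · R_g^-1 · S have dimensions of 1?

yes

Sum the exponent of each base dimension across the product:
  M: −[n]_M − [R_g]_M + [S]_M = −(0) − (1) + (1) = 0
  L: −[n]_L − [R_g]_L + [S]_L = −(0) − (2) + (2) = 0
  T: −[n]_T − [R_g]_T + [S]_T = −(0) − (-2) + (-2) = 0
  Θ: −[n]_Θ − [R_g]_Θ + [S]_Θ = −(0) − (-1) + (-1) = 0
  N: −[n]_N − [R_g]_N + [S]_N = −(1) − (-1) + (0) = 0
All base exponents vanish — dimensionless.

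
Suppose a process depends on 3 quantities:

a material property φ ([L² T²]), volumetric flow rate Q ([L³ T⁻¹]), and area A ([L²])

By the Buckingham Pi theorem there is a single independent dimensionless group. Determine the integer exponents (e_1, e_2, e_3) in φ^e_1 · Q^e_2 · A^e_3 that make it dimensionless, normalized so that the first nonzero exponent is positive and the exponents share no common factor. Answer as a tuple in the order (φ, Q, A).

(1, 2, -4)

L: e_1·(2) + e_2·(3) + e_3·(2) = 0
T: e_1·(2) + e_2·(-1) + e_3·(0) = 0
Solving this homogeneous linear system for the smallest-integer solution (first nonzero entry positive) gives (1, 2, -4).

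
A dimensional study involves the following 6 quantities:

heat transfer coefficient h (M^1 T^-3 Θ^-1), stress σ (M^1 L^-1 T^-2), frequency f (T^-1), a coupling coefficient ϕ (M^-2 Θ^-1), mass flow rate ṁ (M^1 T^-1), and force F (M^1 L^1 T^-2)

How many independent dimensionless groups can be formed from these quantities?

There are 6 variables and 4 base dimensions (M, L, T, Θ).
The dimension matrix has rank 4.
Independent dimensionless groups: 6 − 4 = 2.

2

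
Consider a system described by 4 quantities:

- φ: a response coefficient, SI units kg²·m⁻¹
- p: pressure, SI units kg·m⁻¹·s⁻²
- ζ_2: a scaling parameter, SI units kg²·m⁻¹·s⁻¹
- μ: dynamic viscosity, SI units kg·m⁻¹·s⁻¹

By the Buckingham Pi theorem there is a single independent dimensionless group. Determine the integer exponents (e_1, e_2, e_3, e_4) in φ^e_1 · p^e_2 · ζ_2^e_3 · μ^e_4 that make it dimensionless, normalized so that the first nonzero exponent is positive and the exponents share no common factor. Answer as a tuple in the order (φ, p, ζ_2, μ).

(1, 1, -1, -1)

M: e_1·(2) + e_2·(1) + e_3·(2) + e_4·(1) = 0
L: e_1·(-1) + e_2·(-1) + e_3·(-1) + e_4·(-1) = 0
T: e_1·(0) + e_2·(-2) + e_3·(-1) + e_4·(-1) = 0
Solving this homogeneous linear system for the smallest-integer solution (first nonzero entry positive) gives (1, 1, -1, -1).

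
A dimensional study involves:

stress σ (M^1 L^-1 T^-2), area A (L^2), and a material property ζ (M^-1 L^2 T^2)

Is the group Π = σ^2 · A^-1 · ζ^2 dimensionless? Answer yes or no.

yes

Sum the exponent of each base dimension across the product:
  M: 2·[σ]_M − [A]_M + 2·[ζ]_M = 2·(1) − (0) + 2·(-1) = 0
  L: 2·[σ]_L − [A]_L + 2·[ζ]_L = 2·(-1) − (2) + 2·(2) = 0
  T: 2·[σ]_T − [A]_T + 2·[ζ]_T = 2·(-2) − (0) + 2·(2) = 0
All base exponents vanish — dimensionless.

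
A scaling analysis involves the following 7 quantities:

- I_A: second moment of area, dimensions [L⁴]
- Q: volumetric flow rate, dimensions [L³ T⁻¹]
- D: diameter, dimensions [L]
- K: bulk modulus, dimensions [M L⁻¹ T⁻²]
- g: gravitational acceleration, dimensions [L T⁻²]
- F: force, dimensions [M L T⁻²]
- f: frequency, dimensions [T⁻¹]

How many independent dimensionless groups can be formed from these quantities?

There are 7 variables and 3 base dimensions (M, L, T).
The dimension matrix has rank 3.
Independent dimensionless groups: 7 − 3 = 4.

4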